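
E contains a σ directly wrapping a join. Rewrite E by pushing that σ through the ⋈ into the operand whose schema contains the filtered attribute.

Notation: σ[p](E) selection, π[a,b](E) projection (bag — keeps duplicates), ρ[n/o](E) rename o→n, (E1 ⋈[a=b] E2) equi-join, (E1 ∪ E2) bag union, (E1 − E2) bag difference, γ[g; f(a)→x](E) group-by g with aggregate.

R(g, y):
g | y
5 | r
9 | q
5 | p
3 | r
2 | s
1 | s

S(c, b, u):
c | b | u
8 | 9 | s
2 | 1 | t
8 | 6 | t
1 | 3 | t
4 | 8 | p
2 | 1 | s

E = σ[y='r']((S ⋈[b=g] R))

σ filters on y, owned by the right side.
E' = (S ⋈[b=g] σ[y='r'](R))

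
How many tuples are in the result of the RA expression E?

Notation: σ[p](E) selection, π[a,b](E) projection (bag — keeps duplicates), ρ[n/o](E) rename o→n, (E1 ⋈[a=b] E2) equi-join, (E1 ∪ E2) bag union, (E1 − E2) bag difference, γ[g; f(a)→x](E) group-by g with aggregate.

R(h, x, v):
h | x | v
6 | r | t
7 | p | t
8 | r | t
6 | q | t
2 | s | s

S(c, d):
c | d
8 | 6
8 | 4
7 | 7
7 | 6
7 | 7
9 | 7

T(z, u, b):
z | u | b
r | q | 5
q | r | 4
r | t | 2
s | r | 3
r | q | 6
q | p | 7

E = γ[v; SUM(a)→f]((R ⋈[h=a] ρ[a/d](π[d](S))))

Stepwise |·|:
  R → 5
  S → 6
  π[d](S) → 6
  ρ[a/d](π[d](S)) → 6
  (R ⋈[h=a] ρ[a/d](π[d](S))) → 7
  γ[v; SUM(a)→f]((R ⋈[h=a] ρ[a/d](π[d](S)))) → 1

|E| = 1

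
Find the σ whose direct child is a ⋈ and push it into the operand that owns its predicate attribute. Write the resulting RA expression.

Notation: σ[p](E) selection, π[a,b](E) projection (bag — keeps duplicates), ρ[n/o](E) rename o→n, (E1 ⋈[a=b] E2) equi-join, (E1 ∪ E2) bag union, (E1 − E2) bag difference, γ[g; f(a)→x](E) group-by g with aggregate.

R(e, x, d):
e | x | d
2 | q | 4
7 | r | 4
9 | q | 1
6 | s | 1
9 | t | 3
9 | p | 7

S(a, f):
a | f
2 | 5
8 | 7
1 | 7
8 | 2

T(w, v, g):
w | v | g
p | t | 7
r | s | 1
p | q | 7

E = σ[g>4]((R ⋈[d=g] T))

σ filters on g, owned by the right side.
E' = (R ⋈[d=g] σ[g>4](T))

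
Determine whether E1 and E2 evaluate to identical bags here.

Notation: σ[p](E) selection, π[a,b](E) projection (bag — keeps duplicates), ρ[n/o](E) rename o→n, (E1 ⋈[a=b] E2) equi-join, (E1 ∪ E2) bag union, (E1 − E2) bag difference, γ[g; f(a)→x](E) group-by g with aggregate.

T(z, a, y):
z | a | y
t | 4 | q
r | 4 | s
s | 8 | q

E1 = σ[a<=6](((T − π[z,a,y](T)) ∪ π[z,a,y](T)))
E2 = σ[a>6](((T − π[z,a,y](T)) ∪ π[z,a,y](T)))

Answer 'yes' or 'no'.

E1 row counts bottom-up:
  T → 3
  T → 3
  π[z,a,y](T) → 3
  (T − π[z,a,y](T)) → 0
  T → 3
  π[z,a,y](T) → 3
  ((T − π[z,a,y](T)) ∪ π[z,a,y](T)) → 3
  σ[a<=6](((T − π[z,a,y](T)) ∪ π[z,a,y](T))) → 2
E2 row counts bottom-up:
  T → 3
  T → 3
  π[z,a,y](T) → 3
  (T − π[z,a,y](T)) → 0
  T → 3
  π[z,a,y](T) → 3
  ((T − π[z,a,y](T)) ∪ π[z,a,y](T)) → 3
  σ[a>6](((T − π[z,a,y](T)) ∪ π[z,a,y](T))) → 1

E1 result:
z | a | y
r | 4 | s
t | 4 | q
E2 result:
z | a | y
s | 8 | q
Witness: ('s', 8, 'q') appears 0× in E1 but 1× in E2.

no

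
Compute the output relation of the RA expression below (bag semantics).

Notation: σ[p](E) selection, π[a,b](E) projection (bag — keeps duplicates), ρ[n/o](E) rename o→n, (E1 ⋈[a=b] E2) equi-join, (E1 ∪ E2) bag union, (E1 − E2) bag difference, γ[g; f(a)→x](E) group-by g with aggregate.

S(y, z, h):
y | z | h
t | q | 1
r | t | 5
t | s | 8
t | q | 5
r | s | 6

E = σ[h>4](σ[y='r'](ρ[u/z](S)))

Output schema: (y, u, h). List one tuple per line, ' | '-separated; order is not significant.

Row counts bottom-up:
  S → 5
  ρ[u/z](S) → 5
  σ[y='r'](ρ[u/z](S)) → 2
  σ[h>4](σ[y='r'](ρ[u/z](S))) → 2

== RESULT ==
y | u | h
r | s | 6
r | t | 5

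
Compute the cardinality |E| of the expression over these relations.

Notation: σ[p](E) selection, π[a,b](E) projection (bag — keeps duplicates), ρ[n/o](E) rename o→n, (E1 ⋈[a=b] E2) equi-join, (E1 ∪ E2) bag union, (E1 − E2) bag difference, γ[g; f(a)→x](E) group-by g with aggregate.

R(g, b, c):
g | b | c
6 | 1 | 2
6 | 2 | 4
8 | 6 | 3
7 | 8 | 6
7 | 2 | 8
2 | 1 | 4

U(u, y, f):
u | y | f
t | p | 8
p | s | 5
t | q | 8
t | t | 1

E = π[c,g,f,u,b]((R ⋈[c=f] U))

Stepwise |·|:
  R → 6
  U → 4
  (R ⋈[c=f] U) → 2
  π[c,g,f,u,b]((R ⋈[c=f] U)) → 2

|E| = 2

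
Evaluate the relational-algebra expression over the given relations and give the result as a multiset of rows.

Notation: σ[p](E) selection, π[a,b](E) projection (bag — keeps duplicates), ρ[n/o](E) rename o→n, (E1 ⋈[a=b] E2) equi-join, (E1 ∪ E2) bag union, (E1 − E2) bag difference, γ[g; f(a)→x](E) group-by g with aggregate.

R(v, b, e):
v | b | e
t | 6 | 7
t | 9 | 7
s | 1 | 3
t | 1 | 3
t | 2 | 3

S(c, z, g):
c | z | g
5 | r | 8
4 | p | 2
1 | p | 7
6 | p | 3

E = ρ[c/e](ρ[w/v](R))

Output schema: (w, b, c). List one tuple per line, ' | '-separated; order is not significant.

Row counts bottom-up:
  R → 5
  ρ[w/v](R) → 5
  ρ[c/e](ρ[w/v](R)) → 5

== RESULT ==
w | b | c
s | 1 | 3
t | 1 | 3
t | 2 | 3
t | 6 | 7
t | 9 | 7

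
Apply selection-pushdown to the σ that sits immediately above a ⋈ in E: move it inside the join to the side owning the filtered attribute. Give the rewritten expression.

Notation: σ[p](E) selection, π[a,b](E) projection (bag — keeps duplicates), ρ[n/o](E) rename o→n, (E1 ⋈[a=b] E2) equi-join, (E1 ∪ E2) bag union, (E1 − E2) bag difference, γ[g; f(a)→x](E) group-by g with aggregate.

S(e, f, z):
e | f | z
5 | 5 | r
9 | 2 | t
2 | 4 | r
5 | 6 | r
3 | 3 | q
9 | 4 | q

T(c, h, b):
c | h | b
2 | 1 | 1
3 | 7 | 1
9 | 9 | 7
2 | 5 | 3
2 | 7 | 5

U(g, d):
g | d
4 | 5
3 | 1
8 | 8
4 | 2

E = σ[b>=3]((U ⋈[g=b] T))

σ filters on b, owned by the right side.
E' = (U ⋈[g=b] σ[b>=3](T))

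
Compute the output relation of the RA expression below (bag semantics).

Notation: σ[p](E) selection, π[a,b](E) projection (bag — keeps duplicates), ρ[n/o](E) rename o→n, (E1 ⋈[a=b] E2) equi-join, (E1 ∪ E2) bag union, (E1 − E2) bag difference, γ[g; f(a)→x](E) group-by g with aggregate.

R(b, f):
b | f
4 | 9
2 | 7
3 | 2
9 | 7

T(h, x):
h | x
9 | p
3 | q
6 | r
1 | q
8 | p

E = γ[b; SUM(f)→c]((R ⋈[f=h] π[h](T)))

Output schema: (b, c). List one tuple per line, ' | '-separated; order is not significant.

Row counts bottom-up:
  R → 4
  T → 5
  π[h](T) → 5
  (R ⋈[f=h] π[h](T)) → 1
  γ[b; SUM(f)→c]((R ⋈[f=h] π[h](T))) → 1

== RESULT ==
b | c
4 | 9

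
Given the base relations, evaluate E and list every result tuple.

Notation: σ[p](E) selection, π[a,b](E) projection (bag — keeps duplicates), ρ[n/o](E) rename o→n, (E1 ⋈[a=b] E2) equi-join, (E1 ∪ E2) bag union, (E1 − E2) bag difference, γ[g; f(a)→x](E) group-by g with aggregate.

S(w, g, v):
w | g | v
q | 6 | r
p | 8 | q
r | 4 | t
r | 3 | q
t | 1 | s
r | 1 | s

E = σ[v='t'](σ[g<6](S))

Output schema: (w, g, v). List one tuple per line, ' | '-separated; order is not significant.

Stepwise |·|:
  S → 6
  σ[g<6](S) → 4
  σ[v='t'](σ[g<6](S)) → 1

== RESULT ==
w | g | v
r | 4 | t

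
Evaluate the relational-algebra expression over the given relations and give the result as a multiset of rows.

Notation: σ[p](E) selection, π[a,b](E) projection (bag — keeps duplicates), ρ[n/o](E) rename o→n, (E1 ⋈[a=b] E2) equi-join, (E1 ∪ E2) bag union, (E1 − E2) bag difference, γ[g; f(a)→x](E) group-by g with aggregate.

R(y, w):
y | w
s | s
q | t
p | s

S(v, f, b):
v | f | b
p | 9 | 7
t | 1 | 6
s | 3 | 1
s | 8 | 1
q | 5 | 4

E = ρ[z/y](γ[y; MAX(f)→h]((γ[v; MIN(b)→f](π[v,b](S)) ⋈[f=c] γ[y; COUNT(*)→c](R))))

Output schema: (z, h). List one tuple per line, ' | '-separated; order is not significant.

Stepwise |·|:
  S → 5
  π[v,b](S) → 5
  γ[v; MIN(b)→f](π[v,b](S)) → 4
  R → 3
  γ[y; COUNT(*)→c](R) → 3
  (γ[v; MIN(b)→f](π[v,b](S)) ⋈[f=c] γ[y; COUNT(*)→c](R)) → 3
  γ[y; MAX(f)→h]((γ[v; MIN(b)→f](π[v,b](S)) ⋈[f=c] γ[y; COUNT(*)→c](R))) → 3
  ρ[z/y](γ[y; MAX(f)→h]((γ[v; MIN(b)→f](π[v,b](S)) ⋈[f=c] γ[y; COUNT(*)→c](R)))) → 3

== RESULT ==
z | h
p | 1
q | 1
s | 1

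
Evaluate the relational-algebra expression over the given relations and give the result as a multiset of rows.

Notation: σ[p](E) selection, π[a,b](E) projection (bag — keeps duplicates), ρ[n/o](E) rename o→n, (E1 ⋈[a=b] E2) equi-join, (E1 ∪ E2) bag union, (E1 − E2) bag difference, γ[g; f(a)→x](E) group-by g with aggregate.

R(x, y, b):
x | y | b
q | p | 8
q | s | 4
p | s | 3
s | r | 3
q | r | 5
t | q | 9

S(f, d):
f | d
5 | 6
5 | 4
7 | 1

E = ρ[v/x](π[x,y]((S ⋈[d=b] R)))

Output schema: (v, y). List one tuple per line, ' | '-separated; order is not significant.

Row counts bottom-up:
  S → 3
  R → 6
  (S ⋈[d=b] R) → 1
  π[x,y]((S ⋈[d=b] R)) → 1
  ρ[v/x](π[x,y]((S ⋈[d=b] R))) → 1

== RESULT ==
v | y
q | s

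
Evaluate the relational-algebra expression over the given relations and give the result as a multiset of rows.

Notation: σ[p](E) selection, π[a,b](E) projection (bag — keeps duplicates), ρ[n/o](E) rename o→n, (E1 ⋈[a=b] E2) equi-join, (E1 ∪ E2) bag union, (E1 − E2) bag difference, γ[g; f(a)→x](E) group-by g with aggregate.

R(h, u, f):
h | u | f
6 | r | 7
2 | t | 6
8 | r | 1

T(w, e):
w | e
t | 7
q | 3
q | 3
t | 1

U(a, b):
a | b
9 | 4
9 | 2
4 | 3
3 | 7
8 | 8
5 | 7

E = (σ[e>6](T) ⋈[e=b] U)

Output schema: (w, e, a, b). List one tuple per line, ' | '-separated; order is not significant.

Subexpression sizes:
  T → 4
  σ[e>6](T) → 1
  U → 6
  (σ[e>6](T) ⋈[e=b] U) → 2

== RESULT ==
w | e | a | b
t | 7 | 3 | 7
t | 7 | 5 | 7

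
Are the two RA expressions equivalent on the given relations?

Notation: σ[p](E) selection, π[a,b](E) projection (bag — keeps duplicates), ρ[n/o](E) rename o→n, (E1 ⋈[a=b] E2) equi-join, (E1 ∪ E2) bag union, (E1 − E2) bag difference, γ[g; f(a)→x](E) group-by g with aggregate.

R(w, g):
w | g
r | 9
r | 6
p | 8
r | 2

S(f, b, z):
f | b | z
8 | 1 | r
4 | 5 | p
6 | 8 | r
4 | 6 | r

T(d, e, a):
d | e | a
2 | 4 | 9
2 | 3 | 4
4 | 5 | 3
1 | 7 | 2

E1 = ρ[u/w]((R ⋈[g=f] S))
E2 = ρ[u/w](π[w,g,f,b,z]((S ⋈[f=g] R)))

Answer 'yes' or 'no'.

E1 stepwise |·|:
  R → 4
  S → 4
  (R ⋈[g=f] S) → 2
  ρ[u/w]((R ⋈[g=f] S)) → 2
E2 stepwise |·|:
  S → 4
  R → 4
  (S ⋈[f=g] R) → 2
  π[w,g,f,b,z]((S ⋈[f=g] R)) → 2
  ρ[u/w](π[w,g,f,b,z]((S ⋈[f=g] R))) → 2

E1 and E2 produce the same multiset:
u | g | f | b | z
p | 8 | 8 | 1 | r
r | 6 | 6 | 8 | r

yes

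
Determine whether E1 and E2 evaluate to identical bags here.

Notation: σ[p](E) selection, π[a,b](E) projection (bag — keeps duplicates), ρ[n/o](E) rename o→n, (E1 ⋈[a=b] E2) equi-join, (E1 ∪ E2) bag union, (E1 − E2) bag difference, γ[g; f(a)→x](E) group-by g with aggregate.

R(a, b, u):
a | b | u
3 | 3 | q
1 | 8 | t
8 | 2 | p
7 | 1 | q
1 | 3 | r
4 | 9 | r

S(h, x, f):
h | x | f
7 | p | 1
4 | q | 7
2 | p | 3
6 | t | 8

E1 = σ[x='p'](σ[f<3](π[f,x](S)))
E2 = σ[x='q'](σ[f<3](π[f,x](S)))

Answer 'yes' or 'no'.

E1 subexpression sizes:
  S → 4
  π[f,x](S) → 4
  σ[f<3](π[f,x](S)) → 1
  σ[x='p'](σ[f<3](π[f,x](S))) → 1
E2 subexpression sizes:
  S → 4
  π[f,x](S) → 4
  σ[f<3](π[f,x](S)) → 1
  σ[x='q'](σ[f<3](π[f,x](S))) → 0

E1 result:
f | x
1 | p
E2 result:
f | x
(0 rows)
Witness: (1, 'p') appears 1× in E1 but 0× in E2.

no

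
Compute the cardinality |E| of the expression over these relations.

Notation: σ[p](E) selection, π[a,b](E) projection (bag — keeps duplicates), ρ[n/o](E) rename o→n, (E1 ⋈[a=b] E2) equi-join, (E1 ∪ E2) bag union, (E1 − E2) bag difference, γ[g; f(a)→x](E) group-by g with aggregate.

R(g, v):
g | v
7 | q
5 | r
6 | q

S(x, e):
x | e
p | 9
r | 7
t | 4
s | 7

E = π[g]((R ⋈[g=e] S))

Subexpression sizes:
  R → 3
  S → 4
  (R ⋈[g=e] S) → 2
  π[g]((R ⋈[g=e] S)) → 2

|E| = 2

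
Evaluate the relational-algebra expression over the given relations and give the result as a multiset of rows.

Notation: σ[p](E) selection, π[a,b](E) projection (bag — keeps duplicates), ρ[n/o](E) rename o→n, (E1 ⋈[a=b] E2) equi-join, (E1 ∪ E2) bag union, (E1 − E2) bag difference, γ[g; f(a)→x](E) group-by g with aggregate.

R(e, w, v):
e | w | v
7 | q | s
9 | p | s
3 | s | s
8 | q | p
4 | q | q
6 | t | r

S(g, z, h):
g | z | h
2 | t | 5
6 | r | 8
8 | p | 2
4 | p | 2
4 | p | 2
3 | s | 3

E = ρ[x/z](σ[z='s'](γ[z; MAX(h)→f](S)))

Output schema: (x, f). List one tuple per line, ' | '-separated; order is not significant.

Per-node cardinality:
  S → 6
  γ[z; MAX(h)→f](S) → 4
  σ[z='s'](γ[z; MAX(h)→f](S)) → 1
  ρ[x/z](σ[z='s'](γ[z; MAX(h)→f](S))) → 1

== RESULT ==
x | f
s | 3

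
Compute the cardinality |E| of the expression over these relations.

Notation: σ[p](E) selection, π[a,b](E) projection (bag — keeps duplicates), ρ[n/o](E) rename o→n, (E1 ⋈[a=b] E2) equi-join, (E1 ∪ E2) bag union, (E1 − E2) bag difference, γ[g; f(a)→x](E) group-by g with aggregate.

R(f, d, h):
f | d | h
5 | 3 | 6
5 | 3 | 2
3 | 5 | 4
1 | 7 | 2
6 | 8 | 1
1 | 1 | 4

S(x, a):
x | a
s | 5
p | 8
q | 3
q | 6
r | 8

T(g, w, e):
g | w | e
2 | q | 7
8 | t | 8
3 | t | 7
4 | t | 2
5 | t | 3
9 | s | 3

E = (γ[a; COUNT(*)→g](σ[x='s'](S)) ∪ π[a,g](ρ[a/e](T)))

Stepwise |·|:
  S → 5
  σ[x='s'](S) → 1
  γ[a; COUNT(*)→g](σ[x='s'](S)) → 1
  T → 6
  ρ[a/e](T) → 6
  π[a,g](ρ[a/e](T)) → 6
  (γ[a; COUNT(*)→g](σ[x='s'](S)) ∪ π[a,g](ρ[a/e](T))) → 7

|E| = 7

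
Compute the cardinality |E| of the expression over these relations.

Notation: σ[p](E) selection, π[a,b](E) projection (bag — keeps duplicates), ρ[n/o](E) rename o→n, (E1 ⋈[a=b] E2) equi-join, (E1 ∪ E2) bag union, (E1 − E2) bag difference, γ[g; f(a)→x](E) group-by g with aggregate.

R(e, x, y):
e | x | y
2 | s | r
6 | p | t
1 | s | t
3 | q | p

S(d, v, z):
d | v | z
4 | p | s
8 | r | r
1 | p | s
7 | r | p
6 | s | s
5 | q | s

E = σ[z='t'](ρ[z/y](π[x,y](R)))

Per-node cardinality:
  R → 4
  π[x,y](R) → 4
  ρ[z/y](π[x,y](R)) → 4
  σ[z='t'](ρ[z/y](π[x,y](R))) → 2

|E| = 2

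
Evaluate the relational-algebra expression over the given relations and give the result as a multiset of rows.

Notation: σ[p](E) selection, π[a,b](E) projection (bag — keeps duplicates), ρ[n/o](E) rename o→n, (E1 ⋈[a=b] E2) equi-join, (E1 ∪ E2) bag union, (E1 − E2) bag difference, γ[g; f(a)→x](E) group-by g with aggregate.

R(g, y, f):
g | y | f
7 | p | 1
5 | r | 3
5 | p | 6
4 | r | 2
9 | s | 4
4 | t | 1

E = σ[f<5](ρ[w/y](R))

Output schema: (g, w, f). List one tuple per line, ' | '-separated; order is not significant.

Per-node cardinality:
  R → 6
  ρ[w/y](R) → 6
  σ[f<5](ρ[w/y](R)) → 5

== RESULT ==
g | w | f
4 | r | 2
4 | t | 1
5 | r | 3
7 | p | 1
9 | s | 4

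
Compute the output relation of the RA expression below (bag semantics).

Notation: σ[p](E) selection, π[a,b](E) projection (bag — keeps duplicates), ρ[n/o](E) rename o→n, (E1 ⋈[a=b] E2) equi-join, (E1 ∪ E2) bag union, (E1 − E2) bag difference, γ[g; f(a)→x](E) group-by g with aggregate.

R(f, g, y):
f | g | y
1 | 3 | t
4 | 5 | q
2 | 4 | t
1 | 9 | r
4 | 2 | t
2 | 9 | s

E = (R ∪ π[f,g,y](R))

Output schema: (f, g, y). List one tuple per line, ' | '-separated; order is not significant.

Subexpression sizes:
  R → 6
  R → 6
  π[f,g,y](R) → 6
  (R ∪ π[f,g,y](R)) → 12

== RESULT ==
f | g | y
1 | 3 | t
1 | 3 | t
1 | 9 | r
1 | 9 | r
2 | 4 | t
2 | 4 | t
2 | 9 | s
2 | 9 | s
4 | 2 | t
4 | 2 | t
4 | 5 | q
4 | 5 | q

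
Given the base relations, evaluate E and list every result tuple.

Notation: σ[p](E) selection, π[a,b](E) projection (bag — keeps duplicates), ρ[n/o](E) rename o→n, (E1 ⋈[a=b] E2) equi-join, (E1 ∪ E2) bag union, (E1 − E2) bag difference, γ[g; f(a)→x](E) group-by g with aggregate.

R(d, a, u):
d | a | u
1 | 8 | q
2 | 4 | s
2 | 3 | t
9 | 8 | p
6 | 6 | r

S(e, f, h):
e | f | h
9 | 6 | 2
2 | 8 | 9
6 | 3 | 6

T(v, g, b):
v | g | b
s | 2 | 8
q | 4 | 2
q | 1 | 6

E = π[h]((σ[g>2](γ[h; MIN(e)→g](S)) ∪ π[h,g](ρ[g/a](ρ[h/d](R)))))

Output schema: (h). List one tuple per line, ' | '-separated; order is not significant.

Stepwise |·|:
  S → 3
  γ[h; MIN(e)→g](S) → 3
  σ[g>2](γ[h; MIN(e)→g](S)) → 2
  R → 5
  ρ[h/d](R) → 5
  ρ[g/a](ρ[h/d](R)) → 5
  π[h,g](ρ[g/a](ρ[h/d](R))) → 5
  (σ[g>2](γ[h; MIN(e)→g](S)) ∪ π[h,g](ρ[g/a](ρ[h/d](R)))) → 7
  π[h]((σ[g>2](γ[h; MIN(e)→g](S)) ∪ π[h,g](ρ[g/a](ρ[h/d](R))))) → 7

== RESULT ==
h
1
2
2
2
6
6
9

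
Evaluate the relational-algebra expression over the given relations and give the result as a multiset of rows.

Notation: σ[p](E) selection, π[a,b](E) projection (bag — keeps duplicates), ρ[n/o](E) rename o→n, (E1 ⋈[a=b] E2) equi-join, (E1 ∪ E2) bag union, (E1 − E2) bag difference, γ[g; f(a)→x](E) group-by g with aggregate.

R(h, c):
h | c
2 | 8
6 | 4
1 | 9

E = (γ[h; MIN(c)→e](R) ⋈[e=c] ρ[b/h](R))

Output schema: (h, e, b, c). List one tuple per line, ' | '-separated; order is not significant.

Row counts bottom-up:
  R → 3
  γ[h; MIN(c)→e](R) → 3
  R → 3
  ρ[b/h](R) → 3
  (γ[h; MIN(c)→e](R) ⋈[e=c] ρ[b/h](R)) → 3

== RESULT ==
h | e | b | c
1 | 9 | 1 | 9
2 | 8 | 2 | 8
6 | 4 | 6 | 4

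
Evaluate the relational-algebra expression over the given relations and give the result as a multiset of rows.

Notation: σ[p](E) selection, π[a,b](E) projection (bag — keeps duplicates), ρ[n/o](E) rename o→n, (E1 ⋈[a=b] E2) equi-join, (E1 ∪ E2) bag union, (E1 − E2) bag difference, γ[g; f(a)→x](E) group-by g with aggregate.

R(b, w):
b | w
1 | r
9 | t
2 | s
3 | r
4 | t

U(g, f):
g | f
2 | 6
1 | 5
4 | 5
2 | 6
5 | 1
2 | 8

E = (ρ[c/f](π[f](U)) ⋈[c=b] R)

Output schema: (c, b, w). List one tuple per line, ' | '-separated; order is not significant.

Per-node cardinality:
  U → 6
  π[f](U) → 6
  ρ[c/f](π[f](U)) → 6
  R → 5
  (ρ[c/f](π[f](U)) ⋈[c=b] R) → 1

== RESULT ==
c | b | w
1 | 1 | r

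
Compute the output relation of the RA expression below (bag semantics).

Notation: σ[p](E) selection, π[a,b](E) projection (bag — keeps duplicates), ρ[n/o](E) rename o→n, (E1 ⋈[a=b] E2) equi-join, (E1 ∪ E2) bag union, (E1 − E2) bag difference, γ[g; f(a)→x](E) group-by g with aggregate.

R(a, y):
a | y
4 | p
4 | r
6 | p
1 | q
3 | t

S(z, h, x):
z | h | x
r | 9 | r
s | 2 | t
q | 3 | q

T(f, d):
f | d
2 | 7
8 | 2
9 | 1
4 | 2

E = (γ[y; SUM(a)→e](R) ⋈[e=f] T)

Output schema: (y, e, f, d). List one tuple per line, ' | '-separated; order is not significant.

Row counts bottom-up:
  R → 5
  γ[y; SUM(a)→e](R) → 4
  T → 4
  (γ[y; SUM(a)→e](R) ⋈[e=f] T) → 1

== RESULT ==
y | e | f | d
r | 4 | 4 | 2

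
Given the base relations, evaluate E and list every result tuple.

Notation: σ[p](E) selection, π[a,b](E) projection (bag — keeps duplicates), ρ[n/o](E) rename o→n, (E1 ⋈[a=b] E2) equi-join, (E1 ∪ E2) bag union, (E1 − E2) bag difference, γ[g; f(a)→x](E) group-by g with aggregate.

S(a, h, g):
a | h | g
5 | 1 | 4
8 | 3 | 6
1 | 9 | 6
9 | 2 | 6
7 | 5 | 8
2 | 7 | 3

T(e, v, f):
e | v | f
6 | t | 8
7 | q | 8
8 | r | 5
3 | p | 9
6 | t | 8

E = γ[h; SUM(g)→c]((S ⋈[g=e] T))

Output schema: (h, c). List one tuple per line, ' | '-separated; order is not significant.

Subexpression sizes:
  S → 6
  T → 5
  (S ⋈[g=e] T) → 8
  γ[h; SUM(g)→c]((S ⋈[g=e] T)) → 5

== RESULT ==
h | c
2 | 12
3 | 12
5 | 8
7 | 3
9 | 12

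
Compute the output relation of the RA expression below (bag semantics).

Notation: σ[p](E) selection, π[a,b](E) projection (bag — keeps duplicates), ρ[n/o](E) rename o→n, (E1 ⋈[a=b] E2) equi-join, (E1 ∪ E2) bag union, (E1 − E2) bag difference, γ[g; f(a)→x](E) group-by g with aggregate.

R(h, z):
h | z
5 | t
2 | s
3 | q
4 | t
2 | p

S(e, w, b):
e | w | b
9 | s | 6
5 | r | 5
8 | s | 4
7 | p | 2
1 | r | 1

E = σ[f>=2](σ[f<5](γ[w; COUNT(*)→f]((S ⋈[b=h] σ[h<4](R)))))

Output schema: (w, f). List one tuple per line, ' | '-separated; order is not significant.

Subexpression sizes:
  S → 5
  R → 5
  σ[h<4](R) → 3
  (S ⋈[b=h] σ[h<4](R)) → 2
  γ[w; COUNT(*)→f]((S ⋈[b=h] σ[h<4](R))) → 1
  σ[f<5](γ[w; COUNT(*)→f]((S ⋈[b=h] σ[h<4](R)))) → 1
  σ[f>=2](σ[f<5](γ[w; COUNT(*)→f]((S ⋈[b=h] σ[h<4](R))))) → 1

== RESULT ==
w | f
p | 2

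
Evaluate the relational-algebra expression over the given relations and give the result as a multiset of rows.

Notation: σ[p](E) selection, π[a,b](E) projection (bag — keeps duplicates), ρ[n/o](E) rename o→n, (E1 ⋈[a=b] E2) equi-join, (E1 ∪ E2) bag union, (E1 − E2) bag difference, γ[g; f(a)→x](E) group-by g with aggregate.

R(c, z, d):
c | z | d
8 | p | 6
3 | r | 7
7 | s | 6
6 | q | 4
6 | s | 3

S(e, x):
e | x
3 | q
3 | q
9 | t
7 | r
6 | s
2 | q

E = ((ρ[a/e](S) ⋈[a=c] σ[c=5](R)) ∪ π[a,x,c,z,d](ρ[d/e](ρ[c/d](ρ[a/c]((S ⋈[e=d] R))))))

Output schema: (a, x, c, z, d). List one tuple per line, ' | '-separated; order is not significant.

Row counts bottom-up:
  S → 6
  ρ[a/e](S) → 6
  R → 5
  σ[c=5](R) → 0
  (ρ[a/e](S) ⋈[a=c] σ[c=5](R)) → 0
  S → 6
  R → 5
  (S ⋈[e=d] R) → 5
  ρ[a/c]((S ⋈[e=d] R)) → 5
  ρ[c/d](ρ[a/c]((S ⋈[e=d] R))) → 5
  ρ[d/e](ρ[c/d](ρ[a/c]((S ⋈[e=d] R)))) → 5
  π[a,x,c,z,d](ρ[d/e](ρ[c/d](ρ[a/c]((S ⋈[e=d] R))))) → 5
  ((ρ[a/e](S) ⋈[a=c] σ[c=5](R)) ∪ π[a,x,c,z,d](ρ[d/e](ρ[c/d](ρ[a/c]((S ⋈[e=d] R)))))) → 5

== RESULT ==
a | x | c | z | d
3 | r | 7 | r | 7
6 | q | 3 | s | 3
6 | q | 3 | s | 3
7 | s | 6 | s | 6
8 | s | 6 | p | 6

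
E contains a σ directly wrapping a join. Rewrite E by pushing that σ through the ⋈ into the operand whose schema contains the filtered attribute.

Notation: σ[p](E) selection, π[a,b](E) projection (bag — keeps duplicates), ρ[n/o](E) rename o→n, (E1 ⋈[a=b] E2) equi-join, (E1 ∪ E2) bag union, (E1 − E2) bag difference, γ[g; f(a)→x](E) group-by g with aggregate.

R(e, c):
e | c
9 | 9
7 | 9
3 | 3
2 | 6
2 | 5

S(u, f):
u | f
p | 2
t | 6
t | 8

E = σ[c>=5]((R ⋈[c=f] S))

σ filters on c, owned by the left side.
E' = (σ[c>=5](R) ⋈[c=f] S)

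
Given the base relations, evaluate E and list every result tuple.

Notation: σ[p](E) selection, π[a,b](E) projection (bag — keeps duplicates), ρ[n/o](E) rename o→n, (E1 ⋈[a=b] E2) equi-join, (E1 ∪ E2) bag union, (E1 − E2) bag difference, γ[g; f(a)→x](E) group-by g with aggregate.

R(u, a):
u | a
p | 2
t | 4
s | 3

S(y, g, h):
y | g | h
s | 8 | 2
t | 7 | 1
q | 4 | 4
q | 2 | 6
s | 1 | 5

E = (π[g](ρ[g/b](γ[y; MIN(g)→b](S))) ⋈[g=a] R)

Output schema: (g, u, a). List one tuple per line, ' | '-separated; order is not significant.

Per-node cardinality:
  S → 5
  γ[y; MIN(g)→b](S) → 3
  ρ[g/b](γ[y; MIN(g)→b](S)) → 3
  π[g](ρ[g/b](γ[y; MIN(g)→b](S))) → 3
  R → 3
  (π[g](ρ[g/b](γ[y; MIN(g)→b](S))) ⋈[g=a] R) → 1

== RESULT ==
g | u | a
2 | p | 2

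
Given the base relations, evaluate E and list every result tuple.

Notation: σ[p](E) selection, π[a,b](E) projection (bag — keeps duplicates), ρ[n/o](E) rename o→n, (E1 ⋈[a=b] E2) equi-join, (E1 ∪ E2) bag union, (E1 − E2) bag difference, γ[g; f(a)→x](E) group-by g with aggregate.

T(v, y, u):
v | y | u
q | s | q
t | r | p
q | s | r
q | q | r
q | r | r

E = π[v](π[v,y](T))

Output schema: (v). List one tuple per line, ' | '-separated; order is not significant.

Subexpression sizes:
  T → 5
  π[v,y](T) → 5
  π[v](π[v,y](T)) → 5

== RESULT ==
v
q
q
q
q
t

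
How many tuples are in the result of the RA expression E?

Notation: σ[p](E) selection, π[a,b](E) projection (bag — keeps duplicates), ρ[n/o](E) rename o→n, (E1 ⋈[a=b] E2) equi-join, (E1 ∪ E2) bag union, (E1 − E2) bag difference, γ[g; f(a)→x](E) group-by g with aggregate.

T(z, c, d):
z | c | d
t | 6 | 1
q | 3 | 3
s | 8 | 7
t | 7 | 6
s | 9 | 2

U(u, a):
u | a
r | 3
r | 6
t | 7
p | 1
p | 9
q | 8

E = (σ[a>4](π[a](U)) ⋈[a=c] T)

Per-node cardinality:
  U → 6
  π[a](U) → 6
  σ[a>4](π[a](U)) → 4
  T → 5
  (σ[a>4](π[a](U)) ⋈[a=c] T) → 4

|E| = 4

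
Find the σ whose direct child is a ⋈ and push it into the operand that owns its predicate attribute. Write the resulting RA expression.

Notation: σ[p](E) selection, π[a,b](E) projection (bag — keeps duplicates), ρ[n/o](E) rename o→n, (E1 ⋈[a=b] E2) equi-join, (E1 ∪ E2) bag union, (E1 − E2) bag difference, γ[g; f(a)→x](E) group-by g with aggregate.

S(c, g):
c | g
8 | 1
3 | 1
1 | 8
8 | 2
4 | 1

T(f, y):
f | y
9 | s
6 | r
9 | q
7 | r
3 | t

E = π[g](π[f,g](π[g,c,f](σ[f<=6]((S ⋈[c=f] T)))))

σ filters on f, owned by the right side.
E' = π[g](π[f,g](π[g,c,f]((S ⋈[c=f] σ[f<=6](T)))))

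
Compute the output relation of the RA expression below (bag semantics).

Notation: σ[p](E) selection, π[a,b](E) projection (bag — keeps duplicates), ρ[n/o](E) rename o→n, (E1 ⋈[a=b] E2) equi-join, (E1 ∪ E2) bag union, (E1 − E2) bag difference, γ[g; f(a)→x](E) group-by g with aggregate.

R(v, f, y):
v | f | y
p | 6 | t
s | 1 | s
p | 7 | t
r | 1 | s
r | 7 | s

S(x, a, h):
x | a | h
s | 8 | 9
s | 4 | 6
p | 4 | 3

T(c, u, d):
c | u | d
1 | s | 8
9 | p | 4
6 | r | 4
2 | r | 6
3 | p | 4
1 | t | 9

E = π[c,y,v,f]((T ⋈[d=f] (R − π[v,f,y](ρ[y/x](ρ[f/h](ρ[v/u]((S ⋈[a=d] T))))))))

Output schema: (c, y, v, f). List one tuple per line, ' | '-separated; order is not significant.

Subexpression sizes:
  T → 6
  R → 5
  S → 3
  T → 6
  (S ⋈[a=d] T) → 7
  ρ[v/u]((S ⋈[a=d] T)) → 7
  ρ[f/h](ρ[v/u]((S ⋈[a=d] T))) → 7
  ρ[y/x](ρ[f/h](ρ[v/u]((S ⋈[a=d] T)))) → 7
  π[v,f,y](ρ[y/x](ρ[f/h](ρ[v/u]((S ⋈[a=d] T))))) → 7
  (R − π[v,f,y](ρ[y/x](ρ[f/h](ρ[v/u]((S ⋈[a=d] T)))))) → 5
  (T ⋈[d=f] (R − π[v,f,y](ρ[y/x](ρ[f/h](ρ[v/u]((S ⋈[a=d] T))))))) → 1
  π[c,y,v,f]((T ⋈[d=f] (R − π[v,f,y](ρ[y/x](ρ[f/h](ρ[v/u]((S ⋈[a=d] T)))))))) → 1

== RESULT ==
c | y | v | f
2 | t | p | 6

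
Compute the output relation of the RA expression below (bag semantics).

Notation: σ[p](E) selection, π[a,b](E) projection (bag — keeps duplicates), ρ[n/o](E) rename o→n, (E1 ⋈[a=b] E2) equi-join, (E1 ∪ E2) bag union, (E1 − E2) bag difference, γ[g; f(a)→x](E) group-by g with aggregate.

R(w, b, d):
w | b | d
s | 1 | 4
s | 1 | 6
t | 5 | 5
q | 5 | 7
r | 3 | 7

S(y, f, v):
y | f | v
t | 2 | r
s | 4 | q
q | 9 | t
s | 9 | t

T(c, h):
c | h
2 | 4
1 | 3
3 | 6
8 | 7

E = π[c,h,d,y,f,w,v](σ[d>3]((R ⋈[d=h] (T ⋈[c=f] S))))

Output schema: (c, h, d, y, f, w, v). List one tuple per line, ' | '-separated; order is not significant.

Row counts bottom-up:
  R → 5
  T → 4
  S → 4
  (T ⋈[c=f] S) → 1
  (R ⋈[d=h] (T ⋈[c=f] S)) → 1
  σ[d>3]((R ⋈[d=h] (T ⋈[c=f] S))) → 1
  π[c,h,d,y,f,w,v](σ[d>3]((R ⋈[d=h] (T ⋈[c=f] S)))) → 1

== RESULT ==
c | h | d | y | f | w | v
2 | 4 | 4 | t | 2 | s | r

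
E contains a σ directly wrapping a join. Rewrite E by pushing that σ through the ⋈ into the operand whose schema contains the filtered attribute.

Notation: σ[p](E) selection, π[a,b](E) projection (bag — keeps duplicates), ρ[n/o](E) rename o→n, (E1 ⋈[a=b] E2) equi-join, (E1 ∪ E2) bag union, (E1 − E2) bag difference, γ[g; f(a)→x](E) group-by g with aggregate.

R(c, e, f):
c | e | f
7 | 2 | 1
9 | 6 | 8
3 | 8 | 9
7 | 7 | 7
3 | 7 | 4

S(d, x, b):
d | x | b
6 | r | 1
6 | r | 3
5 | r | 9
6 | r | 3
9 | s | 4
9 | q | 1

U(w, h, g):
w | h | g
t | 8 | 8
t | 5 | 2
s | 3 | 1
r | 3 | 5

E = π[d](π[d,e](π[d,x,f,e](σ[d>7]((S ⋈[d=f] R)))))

σ filters on d, owned by the left side.
E' = π[d](π[d,e](π[d,x,f,e]((σ[d>7](S) ⋈[d=f] R))))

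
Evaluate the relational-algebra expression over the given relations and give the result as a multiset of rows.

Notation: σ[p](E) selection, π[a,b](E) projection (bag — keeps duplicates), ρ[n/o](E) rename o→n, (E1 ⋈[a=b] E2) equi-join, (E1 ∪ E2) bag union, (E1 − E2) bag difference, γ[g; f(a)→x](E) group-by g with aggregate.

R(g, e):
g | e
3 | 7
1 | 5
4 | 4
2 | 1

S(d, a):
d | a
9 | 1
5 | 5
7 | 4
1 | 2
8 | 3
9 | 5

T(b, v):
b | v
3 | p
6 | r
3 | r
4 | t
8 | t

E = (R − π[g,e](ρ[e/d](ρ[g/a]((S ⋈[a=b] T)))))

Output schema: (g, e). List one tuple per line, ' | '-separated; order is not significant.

Per-node cardinality:
  R → 4
  S → 6
  T → 5
  (S ⋈[a=b] T) → 3
  ρ[g/a]((S ⋈[a=b] T)) → 3
  ρ[e/d](ρ[g/a]((S ⋈[a=b] T))) → 3
  π[g,e](ρ[e/d](ρ[g/a]((S ⋈[a=b] T)))) → 3
  (R − π[g,e](ρ[e/d](ρ[g/a]((S ⋈[a=b] T))))) → 4

== RESULT ==
g | e
1 | 5
2 | 1
3 | 7
4 | 4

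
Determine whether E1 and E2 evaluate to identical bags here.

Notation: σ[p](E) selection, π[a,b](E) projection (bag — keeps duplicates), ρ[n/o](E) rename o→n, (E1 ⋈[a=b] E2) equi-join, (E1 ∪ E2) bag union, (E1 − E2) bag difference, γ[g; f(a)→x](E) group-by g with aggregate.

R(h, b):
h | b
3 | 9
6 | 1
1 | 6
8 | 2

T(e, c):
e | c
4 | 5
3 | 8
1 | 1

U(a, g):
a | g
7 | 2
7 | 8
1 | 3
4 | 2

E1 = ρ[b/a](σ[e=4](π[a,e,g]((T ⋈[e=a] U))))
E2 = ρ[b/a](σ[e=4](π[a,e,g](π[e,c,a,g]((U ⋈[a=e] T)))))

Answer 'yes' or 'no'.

E1 subexpression sizes:
  T → 3
  U → 4
  (T ⋈[e=a] U) → 2
  π[a,e,g]((T ⋈[e=a] U)) → 2
  σ[e=4](π[a,e,g]((T ⋈[e=a] U))) → 1
  ρ[b/a](σ[e=4](π[a,e,g]((T ⋈[e=a] U)))) → 1
E2 subexpression sizes:
  U → 4
  T → 3
  (U ⋈[a=e] T) → 2
  π[e,c,a,g]((U ⋈[a=e] T)) → 2
  π[a,e,g](π[e,c,a,g]((U ⋈[a=e] T))) → 2
  σ[e=4](π[a,e,g](π[e,c,a,g]((U ⋈[a=e] T)))) → 1
  ρ[b/a](σ[e=4](π[a,e,g](π[e,c,a,g]((U ⋈[a=e] T))))) → 1

E1 and E2 produce the same multiset:
b | e | g
4 | 4 | 2

yes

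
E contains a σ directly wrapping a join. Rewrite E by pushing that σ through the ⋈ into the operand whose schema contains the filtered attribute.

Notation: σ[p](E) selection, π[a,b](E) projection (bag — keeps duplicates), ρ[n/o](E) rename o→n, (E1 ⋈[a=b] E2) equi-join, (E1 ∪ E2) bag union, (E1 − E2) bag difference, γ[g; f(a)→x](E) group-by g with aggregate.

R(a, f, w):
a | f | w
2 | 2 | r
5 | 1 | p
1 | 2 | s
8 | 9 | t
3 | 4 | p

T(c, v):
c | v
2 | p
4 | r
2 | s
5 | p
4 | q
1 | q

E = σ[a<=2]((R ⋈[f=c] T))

σ filters on a, owned by the left side.
E' = (σ[a<=2](R) ⋈[f=c] T)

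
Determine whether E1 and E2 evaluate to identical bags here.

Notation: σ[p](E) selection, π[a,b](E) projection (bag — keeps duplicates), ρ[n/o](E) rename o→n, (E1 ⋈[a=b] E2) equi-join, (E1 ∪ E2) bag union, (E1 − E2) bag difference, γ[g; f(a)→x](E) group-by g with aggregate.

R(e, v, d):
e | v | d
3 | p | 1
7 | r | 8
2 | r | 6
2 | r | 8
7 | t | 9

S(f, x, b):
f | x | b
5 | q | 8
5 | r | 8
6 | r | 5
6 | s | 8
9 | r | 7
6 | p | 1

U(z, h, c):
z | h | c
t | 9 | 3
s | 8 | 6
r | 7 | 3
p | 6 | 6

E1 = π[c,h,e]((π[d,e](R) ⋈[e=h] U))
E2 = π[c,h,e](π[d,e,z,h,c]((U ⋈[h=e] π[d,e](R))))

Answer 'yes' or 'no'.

E1 stepwise |·|:
  R → 5
  π[d,e](R) → 5
  U → 4
  (π[d,e](R) ⋈[e=h] U) → 2
  π[c,h,e]((π[d,e](R) ⋈[e=h] U)) → 2
E2 stepwise |·|:
  U → 4
  R → 5
  π[d,e](R) → 5
  (U ⋈[h=e] π[d,e](R)) → 2
  π[d,e,z,h,c]((U ⋈[h=e] π[d,e](R))) → 2
  π[c,h,e](π[d,e,z,h,c]((U ⋈[h=e] π[d,e](R)))) → 2

E1 and E2 produce the same multiset:
c | h | e
3 | 7 | 7
3 | 7 | 7

yes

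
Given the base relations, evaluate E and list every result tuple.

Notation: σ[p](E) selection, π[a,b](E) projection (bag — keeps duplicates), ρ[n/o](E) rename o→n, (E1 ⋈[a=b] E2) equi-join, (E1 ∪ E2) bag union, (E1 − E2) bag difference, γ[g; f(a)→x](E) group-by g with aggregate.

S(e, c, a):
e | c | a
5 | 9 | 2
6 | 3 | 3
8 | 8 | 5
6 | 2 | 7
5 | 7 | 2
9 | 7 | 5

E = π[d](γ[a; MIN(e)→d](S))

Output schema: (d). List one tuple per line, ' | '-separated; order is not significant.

Row counts bottom-up:
  S → 6
  γ[a; MIN(e)→d](S) → 4
  π[d](γ[a; MIN(e)→d](S)) → 4

== RESULT ==
d
5
6
6
8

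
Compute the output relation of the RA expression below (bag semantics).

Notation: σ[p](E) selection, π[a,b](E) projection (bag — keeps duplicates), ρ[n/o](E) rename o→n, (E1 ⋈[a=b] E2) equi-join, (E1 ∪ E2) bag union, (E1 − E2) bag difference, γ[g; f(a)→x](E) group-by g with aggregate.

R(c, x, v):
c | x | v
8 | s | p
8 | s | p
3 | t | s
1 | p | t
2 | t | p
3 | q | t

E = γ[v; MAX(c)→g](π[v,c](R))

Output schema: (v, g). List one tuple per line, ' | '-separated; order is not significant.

Per-node cardinality:
  R → 6
  π[v,c](R) → 6
  γ[v; MAX(c)→g](π[v,c](R)) → 3

== RESULT ==
v | g
p | 8
s | 3
t | 3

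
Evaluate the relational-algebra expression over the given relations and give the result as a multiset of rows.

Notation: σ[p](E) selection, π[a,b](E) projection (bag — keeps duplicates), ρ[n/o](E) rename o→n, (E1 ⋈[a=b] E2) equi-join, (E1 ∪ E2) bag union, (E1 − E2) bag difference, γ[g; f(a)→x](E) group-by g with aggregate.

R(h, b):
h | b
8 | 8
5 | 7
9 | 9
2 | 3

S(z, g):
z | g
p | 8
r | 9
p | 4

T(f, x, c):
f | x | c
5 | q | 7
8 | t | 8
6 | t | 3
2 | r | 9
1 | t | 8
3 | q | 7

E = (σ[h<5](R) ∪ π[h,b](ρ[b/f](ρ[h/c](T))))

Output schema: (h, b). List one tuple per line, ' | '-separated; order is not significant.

Per-node cardinality:
  R → 4
  σ[h<5](R) → 1
  T → 6
  ρ[h/c](T) → 6
  ρ[b/f](ρ[h/c](T)) → 6
  π[h,b](ρ[b/f](ρ[h/c](T))) → 6
  (σ[h<5](R) ∪ π[h,b](ρ[b/f](ρ[h/c](T)))) → 7

== RESULT ==
h | b
2 | 3
3 | 6
7 | 3
7 | 5
8 | 1
8 | 8
9 | 2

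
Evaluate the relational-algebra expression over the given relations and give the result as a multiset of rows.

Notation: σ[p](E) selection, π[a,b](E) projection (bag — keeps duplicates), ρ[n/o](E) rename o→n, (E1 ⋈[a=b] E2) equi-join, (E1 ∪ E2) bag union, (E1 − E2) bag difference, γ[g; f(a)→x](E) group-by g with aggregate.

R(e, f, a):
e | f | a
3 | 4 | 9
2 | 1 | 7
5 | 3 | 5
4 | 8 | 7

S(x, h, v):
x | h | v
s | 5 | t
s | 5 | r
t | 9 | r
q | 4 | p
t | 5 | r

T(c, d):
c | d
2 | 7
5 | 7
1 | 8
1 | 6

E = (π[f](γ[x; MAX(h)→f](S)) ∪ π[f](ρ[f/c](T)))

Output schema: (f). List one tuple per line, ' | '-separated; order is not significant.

Per-node cardinality:
  S → 5
  γ[x; MAX(h)→f](S) → 3
  π[f](γ[x; MAX(h)→f](S)) → 3
  T → 4
  ρ[f/c](T) → 4
  π[f](ρ[f/c](T)) → 4
  (π[f](γ[x; MAX(h)→f](S)) ∪ π[f](ρ[f/c](T))) → 7

== RESULT ==
f
1
1
2
4
5
5
9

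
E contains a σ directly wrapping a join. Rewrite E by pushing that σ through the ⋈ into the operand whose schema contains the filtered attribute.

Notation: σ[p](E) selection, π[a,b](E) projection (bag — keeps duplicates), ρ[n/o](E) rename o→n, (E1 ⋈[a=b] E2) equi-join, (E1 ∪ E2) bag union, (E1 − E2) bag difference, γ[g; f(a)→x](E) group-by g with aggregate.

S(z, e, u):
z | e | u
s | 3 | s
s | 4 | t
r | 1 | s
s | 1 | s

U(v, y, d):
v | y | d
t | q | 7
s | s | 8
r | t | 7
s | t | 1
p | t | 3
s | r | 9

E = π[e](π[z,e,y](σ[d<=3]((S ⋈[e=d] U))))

σ filters on d, owned by the right side.
E' = π[e](π[z,e,y]((S ⋈[e=d] σ[d<=3](U))))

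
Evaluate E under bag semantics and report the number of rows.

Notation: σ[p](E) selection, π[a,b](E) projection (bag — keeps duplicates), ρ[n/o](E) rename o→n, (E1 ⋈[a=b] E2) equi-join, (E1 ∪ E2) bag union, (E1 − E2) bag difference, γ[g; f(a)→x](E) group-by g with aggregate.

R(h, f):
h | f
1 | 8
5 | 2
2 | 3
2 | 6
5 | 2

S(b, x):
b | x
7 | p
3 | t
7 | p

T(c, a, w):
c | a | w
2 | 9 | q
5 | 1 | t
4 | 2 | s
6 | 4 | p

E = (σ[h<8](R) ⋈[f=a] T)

Subexpression sizes:
  R → 5
  σ[h<8](R) → 5
  T → 4
  (σ[h<8](R) ⋈[f=a] T) → 2

|E| = 2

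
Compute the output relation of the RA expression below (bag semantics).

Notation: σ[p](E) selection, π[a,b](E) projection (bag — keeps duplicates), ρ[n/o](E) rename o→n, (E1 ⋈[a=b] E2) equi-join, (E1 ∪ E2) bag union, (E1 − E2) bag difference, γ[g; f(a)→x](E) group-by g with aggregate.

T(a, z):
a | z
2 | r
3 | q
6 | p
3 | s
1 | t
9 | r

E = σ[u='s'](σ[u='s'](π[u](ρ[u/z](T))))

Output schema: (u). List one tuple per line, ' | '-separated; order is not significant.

Subexpression sizes:
  T → 6
  ρ[u/z](T) → 6
  π[u](ρ[u/z](T)) → 6
  σ[u='s'](π[u](ρ[u/z](T))) → 1
  σ[u='s'](σ[u='s'](π[u](ρ[u/z](T)))) → 1

== RESULT ==
u
s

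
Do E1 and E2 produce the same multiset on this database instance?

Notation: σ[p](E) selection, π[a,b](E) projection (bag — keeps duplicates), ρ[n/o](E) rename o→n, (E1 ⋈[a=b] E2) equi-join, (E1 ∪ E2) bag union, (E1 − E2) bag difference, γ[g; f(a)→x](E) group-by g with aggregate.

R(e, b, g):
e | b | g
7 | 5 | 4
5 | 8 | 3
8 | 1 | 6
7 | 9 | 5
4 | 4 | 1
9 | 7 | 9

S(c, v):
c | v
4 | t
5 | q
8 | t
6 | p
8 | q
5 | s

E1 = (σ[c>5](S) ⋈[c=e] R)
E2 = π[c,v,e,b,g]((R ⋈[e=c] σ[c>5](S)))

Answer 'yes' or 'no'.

E1 row counts bottom-up:
  S → 6
  σ[c>5](S) → 3
  R → 6
  (σ[c>5](S) ⋈[c=e] R) → 2
E2 row counts bottom-up:
  R → 6
  S → 6
  σ[c>5](S) → 3
  (R ⋈[e=c] σ[c>5](S)) → 2
  π[c,v,e,b,g]((R ⋈[e=c] σ[c>5](S))) → 2

E1 and E2 produce the same multiset:
c | v | e | b | g
8 | q | 8 | 1 | 6
8 | t | 8 | 1 | 6

yes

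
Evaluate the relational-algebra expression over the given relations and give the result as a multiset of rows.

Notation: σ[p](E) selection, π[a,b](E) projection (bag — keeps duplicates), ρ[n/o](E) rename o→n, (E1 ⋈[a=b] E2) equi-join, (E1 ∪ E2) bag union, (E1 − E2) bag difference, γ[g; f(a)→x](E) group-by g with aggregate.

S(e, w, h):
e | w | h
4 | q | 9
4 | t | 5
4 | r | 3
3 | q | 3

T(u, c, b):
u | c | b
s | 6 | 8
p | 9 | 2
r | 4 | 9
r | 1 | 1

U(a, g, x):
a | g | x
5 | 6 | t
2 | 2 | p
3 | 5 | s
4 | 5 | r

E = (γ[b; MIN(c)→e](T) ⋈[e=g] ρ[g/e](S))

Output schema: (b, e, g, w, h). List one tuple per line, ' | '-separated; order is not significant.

Subexpression sizes:
  T → 4
  γ[b; MIN(c)→e](T) → 4
  S → 4
  ρ[g/e](S) → 4
  (γ[b; MIN(c)→e](T) ⋈[e=g] ρ[g/e](S)) → 3

== RESULT ==
b | e | g | w | h
9 | 4 | 4 | q | 9
9 | 4 | 4 | r | 3
9 | 4 | 4 | t | 5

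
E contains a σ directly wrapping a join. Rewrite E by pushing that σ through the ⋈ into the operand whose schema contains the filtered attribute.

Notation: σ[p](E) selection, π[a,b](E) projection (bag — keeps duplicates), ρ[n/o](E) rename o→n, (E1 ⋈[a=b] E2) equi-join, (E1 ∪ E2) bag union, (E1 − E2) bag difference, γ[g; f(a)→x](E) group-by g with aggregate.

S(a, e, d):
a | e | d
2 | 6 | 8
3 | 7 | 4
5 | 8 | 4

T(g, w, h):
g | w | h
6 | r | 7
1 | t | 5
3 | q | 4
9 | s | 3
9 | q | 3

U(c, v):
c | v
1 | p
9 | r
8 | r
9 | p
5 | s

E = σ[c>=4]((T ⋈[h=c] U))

σ filters on c, owned by the right side.
E' = (T ⋈[h=c] σ[c>=4](U))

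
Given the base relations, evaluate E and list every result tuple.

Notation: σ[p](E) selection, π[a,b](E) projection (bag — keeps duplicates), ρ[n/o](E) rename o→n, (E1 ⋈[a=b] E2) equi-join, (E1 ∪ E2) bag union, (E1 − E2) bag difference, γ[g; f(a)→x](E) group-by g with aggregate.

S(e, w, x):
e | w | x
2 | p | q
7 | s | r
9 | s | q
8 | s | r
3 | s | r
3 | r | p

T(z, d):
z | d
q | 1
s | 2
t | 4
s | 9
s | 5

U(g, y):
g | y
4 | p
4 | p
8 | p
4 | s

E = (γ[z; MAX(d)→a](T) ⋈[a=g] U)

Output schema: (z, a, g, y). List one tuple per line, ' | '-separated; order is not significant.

Stepwise |·|:
  T → 5
  γ[z; MAX(d)→a](T) → 3
  U → 4
  (γ[z; MAX(d)→a](T) ⋈[a=g] U) → 3

== RESULT ==
z | a | g | y
t | 4 | 4 | p
t | 4 | 4 | p
t | 4 | 4 | s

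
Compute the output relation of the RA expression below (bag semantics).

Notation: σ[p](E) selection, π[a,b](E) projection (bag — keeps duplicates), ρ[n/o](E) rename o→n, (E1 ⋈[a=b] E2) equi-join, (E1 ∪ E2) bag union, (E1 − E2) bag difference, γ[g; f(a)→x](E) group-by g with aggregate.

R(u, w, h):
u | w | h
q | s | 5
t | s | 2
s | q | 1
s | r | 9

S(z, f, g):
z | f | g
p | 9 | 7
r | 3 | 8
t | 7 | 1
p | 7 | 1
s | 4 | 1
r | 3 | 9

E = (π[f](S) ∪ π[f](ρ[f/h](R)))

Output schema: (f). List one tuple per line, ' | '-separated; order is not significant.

Stepwise |·|:
  S → 6
  π[f](S) → 6
  R → 4
  ρ[f/h](R) → 4
  π[f](ρ[f/h](R)) → 4
  (π[f](S) ∪ π[f](ρ[f/h](R))) → 10

== RESULT ==
f
1
2
3
3
4
5
7
7
9
9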